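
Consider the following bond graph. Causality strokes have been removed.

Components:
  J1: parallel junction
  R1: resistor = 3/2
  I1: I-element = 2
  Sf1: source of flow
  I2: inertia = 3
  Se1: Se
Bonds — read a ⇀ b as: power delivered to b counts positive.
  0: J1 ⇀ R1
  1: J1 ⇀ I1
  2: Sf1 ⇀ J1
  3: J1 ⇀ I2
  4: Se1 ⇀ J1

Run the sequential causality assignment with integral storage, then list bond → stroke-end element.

bond 2 |Sf1  (Sf1 (Sf) sets flow on bond)
bond 4 |J1  (source Se1 imposes e)
bond 0 |R1  (common-e at J1 fixed by 4)
bond 1 |I1  (0-jn J1 has e-setter on 4)
bond 3 |I2  (J1: bond 4 brought effort, rest push out)

bond 0 stroke at R1
bond 1 stroke at I1
bond 2 stroke at Sf1
bond 3 stroke at I2
bond 4 stroke at J1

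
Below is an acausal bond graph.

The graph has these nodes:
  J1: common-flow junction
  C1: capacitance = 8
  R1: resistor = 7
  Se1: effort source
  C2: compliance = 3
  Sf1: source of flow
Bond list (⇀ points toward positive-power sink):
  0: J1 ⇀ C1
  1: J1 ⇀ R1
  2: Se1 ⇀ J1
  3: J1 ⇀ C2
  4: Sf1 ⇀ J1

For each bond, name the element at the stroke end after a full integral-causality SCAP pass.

b2 |J1  (Se1 (Se) sets effort on bond)
b4 |Sf1  (Sf1: flow source, stroke at near end)
b0 |J1  (common-f at J1 fixed by 4)
b1 |J1  (J1: bond 4 brought flow, rest push out)
b3 |J1  (1-jn J1 has f-setter on 4)

b0 stroke→J1
b1 stroke→J1
b2 stroke→J1
b3 stroke→J1
b4 stroke→Sf1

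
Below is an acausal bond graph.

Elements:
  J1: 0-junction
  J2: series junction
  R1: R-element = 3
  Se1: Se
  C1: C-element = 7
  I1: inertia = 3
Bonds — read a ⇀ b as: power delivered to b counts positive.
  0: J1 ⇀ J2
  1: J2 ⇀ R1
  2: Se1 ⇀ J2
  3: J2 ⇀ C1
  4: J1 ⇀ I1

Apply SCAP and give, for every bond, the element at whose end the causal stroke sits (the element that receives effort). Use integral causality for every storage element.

bond 0 stroke→J1
bond 1 stroke→J2
bond 2 stroke→J2
bond 3 stroke→J2
bond 4 stroke→I1

β2 stroke at J2  (Se1 (Se) sets effort on bond)
β3 stroke at J2  (C1 outputs effort q/C1)
β4 stroke at I1  (prefer integral on I1)
β0 stroke at J1  (J1: last free bond brings effort in)
β1 stroke at J2  (J2: bond 0 brought flow, rest push out)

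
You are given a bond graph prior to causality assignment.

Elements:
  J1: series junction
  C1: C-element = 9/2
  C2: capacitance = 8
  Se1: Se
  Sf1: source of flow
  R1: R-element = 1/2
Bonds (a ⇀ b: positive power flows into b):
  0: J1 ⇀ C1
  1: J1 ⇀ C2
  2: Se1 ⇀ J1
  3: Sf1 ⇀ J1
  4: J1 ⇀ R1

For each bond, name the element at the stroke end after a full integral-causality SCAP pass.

β2 |J1  (Se1 (Se) sets effort on bond)
β3 |Sf1  (Sf1 fixes flow; stroke at Sf1)
β0 |J1  (common-f at J1 fixed by 3)
β1 |J1  (common-f at J1 fixed by 3)
β4 |J1  (J1: bond 3 brought flow, rest push out)

bond 0 stroke→J1
bond 1 stroke→J1
bond 2 stroke→J1
bond 3 stroke→Sf1
bond 4 stroke→J1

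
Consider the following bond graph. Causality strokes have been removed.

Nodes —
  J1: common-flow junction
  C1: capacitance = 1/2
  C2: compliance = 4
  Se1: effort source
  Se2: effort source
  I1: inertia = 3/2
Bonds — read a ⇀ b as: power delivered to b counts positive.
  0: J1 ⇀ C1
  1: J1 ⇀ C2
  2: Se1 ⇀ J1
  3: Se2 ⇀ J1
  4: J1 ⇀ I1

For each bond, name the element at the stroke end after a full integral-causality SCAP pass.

bond 0 |J1
bond 1 |J1
bond 2 |J1
bond 3 |J1
bond 4 |I1

b2 stroke→J1  (Se1 (Se) sets effort on bond)
b3 stroke→J1  (Se2 fixes effort; stroke away)
b0 stroke→J1  (C1 integral (e out))
b1 stroke→J1  (C2: C, integral causality)
b4 stroke→I1  (J1: last free bond brings flow in)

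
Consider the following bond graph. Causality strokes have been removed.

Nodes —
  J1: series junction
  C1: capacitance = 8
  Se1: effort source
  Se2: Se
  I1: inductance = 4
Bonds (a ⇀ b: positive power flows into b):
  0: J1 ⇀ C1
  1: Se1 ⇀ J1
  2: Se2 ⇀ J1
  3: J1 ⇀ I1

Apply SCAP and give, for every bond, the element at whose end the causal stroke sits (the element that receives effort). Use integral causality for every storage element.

#0 stroke at J1
#1 stroke at J1
#2 stroke at J1
#3 stroke at I1

b1 |J1  (source Se1 imposes e)
b2 |J1  (Se2 fixes effort; stroke away)
b0 |J1  (C1 integral (e out))
b3 |I1  (J1: last free bond brings flow in)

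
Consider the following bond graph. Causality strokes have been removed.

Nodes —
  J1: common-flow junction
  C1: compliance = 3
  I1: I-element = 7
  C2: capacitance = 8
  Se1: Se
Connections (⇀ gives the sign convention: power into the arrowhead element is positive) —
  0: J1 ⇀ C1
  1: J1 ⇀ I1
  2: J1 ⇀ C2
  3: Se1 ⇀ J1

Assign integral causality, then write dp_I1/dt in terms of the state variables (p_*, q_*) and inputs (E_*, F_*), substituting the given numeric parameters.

b3 |J1  (source Se1 imposes e)
b0 |J1  (prefer integral on C1)
b1 |I1  (prefer integral on I1)
b2 |J1  (J1: bond 1 brought flow, rest push out)

dp_I1/dt = E_Se1 - q_C1/3 - q_C2/8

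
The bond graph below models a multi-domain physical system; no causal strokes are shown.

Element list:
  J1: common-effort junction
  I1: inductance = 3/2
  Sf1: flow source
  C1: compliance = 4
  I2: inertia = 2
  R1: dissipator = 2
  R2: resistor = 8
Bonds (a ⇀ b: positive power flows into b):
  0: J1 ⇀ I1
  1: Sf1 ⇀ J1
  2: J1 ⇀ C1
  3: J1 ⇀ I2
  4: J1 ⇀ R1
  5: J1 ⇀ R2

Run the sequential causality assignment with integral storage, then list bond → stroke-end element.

#0 |I1
#1 |Sf1
#2 |J1
#3 |I2
#4 |R1
#5 |R2

b1 |Sf1  (Sf1 (Sf) sets flow on bond)
b0 |I1  (prefer integral on I1)
b2 |J1  (C1 integral (e out))
b3 |I2  (common-e at J1 fixed by 2)
b4 |R1  (0-jn J1 has e-setter on 2)
b5 |R2  (common-e at J1 fixed by 2)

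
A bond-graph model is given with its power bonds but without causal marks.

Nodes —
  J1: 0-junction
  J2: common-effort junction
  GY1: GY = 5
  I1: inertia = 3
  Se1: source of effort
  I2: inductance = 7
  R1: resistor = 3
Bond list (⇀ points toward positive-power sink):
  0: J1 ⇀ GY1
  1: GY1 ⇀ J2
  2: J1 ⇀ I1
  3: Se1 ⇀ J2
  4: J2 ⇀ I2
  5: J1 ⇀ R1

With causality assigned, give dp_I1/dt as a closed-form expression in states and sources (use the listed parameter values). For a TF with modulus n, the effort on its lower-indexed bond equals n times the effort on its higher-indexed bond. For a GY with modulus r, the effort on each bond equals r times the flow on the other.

bond 3 |J2  (source Se1 imposes e)
bond 1 |GY1  (J2: bond 3 brought effort, rest push out)
bond 4 |I2  (J2 effort already set via bond 3)
bond 0 |GY1  (GY1: gyrator matches bond 1)
bond 2 |I1  (I1 outputs flow p/I1)
bond 5 |J1  (closing 0-jn rule on J1)

dp_I1/dt = -3*E_Se1/5 - p_I1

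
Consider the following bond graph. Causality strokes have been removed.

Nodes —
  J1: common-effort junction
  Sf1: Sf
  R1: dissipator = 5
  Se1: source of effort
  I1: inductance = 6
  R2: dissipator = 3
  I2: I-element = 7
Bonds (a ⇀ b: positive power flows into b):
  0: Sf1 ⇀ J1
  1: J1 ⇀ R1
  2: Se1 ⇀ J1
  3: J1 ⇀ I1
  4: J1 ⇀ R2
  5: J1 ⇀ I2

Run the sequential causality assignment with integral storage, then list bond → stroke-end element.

#0 →Sf1
#1 →R1
#2 →J1
#3 →I1
#4 →R2
#5 →I2

#0 stroke→Sf1  (source Sf1 imposes f)
#2 stroke→J1  (Se1 fixes effort; stroke away)
#1 stroke→R1  (J1 effort already set via bond 2)
#3 stroke→I1  (J1 effort already set via bond 2)
#4 stroke→R2  (J1 effort already set via bond 2)
#5 stroke→I2  (0-jn J1 has e-setter on 2)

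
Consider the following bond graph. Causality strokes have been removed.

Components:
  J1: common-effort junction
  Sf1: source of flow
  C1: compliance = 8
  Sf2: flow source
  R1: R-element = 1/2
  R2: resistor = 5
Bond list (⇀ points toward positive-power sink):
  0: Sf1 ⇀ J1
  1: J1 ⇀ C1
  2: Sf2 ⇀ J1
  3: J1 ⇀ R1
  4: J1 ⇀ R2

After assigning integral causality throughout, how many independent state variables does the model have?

1  (C1 all integral)

bond 0 |Sf1  (Sf1: flow source, stroke at near end)
bond 2 |Sf2  (source Sf2 imposes f)
bond 1 |J1  (prefer integral on C1)
bond 3 |R1  (0-jn J1 has e-setter on 1)
bond 4 |R2  (common-e at J1 fixed by 1)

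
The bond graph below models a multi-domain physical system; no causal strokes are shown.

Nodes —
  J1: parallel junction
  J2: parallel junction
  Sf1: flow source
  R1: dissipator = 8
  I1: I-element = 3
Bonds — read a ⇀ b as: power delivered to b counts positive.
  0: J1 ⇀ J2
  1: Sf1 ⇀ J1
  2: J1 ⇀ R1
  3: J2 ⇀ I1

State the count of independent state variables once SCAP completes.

#1 →Sf1  (Sf1: flow source, stroke at near end)
#3 →I1  (I1: I, integral causality)
#0 →J2  (only one effort-in slot at J2)
#2 →J1  (closing 0-jn rule on J1)

1  (I1 all integral)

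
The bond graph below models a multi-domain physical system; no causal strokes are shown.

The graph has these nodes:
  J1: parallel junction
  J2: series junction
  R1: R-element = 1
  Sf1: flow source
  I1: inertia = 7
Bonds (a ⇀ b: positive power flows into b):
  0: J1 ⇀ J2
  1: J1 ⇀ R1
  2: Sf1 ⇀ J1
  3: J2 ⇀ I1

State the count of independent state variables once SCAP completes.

#2 stroke→Sf1  (Sf1 (Sf) sets flow on bond)
#3 stroke→I1  (I1 outputs flow p/I1)
#0 stroke→J2  (J2 flow already set via bond 3)
#1 stroke→J1  (J1 needs exactly one e-in)

1  (I1 all integral)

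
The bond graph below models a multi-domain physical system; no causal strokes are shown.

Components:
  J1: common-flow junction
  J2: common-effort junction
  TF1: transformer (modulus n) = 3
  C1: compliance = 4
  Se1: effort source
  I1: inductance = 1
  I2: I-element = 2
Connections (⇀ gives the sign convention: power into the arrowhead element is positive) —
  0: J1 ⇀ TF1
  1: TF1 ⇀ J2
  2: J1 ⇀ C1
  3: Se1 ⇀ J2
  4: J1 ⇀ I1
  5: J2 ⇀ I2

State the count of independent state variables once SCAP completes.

3  (C1, I1, I2 all integral)

b3 stroke at J2  (source Se1 imposes e)
b1 stroke at TF1  (0-jn J2 has e-setter on 3)
b5 stroke at I2  (common-e at J2 fixed by 3)
b0 stroke at J1  (TF1: transformer flips bond 1)
b2 stroke at J1  (prefer integral on C1)
b4 stroke at I1  (J1: last free bond brings flow in)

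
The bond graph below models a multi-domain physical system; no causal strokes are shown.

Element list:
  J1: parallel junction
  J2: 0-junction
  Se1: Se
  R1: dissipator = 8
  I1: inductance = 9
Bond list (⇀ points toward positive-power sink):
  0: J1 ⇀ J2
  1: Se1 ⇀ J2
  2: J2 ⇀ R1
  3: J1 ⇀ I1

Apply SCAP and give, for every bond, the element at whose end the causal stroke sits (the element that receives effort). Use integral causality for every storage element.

b1 |J2  (Se1 (Se) sets effort on bond)
b0 |J1  (J2: bond 1 brought effort, rest push out)
b2 |R1  (J2: bond 1 brought effort, rest push out)
b3 |I1  (J1: bond 0 brought effort, rest push out)

b0 stroke at J1
b1 stroke at J2
b2 stroke at R1
b3 stroke at I1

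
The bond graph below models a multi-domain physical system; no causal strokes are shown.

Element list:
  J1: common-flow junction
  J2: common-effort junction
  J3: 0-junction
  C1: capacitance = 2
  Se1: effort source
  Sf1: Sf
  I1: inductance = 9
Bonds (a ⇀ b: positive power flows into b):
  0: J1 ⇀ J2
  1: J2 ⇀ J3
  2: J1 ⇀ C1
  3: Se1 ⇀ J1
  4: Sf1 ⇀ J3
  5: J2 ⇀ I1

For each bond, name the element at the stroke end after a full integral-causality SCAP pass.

#3 |J1  (Se1: effort source, stroke at far end)
#4 |Sf1  (Sf1: flow source, stroke at near end)
#1 |J3  (J3 needs exactly one e-in)
#2 |J1  (C1: C, integral causality)
#0 |J2  (J1: last free bond brings flow in)
#5 |I1  (common-e at J2 fixed by 0)

β0 |J2
β1 |J3
β2 |J1
β3 |J1
β4 |Sf1
β5 |I1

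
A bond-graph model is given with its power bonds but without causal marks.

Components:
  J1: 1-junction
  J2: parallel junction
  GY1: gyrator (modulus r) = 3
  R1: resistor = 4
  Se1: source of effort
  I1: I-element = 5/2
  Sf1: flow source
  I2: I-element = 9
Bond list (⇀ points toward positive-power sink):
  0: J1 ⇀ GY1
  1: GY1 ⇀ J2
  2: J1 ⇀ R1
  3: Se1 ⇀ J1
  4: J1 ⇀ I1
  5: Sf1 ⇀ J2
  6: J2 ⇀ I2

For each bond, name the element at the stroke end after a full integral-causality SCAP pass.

β3 stroke→J1  (Se1 (Se) sets effort on bond)
β5 stroke→Sf1  (Sf1 fixes flow; stroke at Sf1)
β4 stroke→I1  (prefer integral on I1)
β0 stroke→J1  (J1: bond 4 brought flow, rest push out)
β2 stroke→J1  (1-jn J1 has f-setter on 4)
β1 stroke→J2  (GY GY1: same side as bond 0)
β6 stroke→I2  (common-e at J2 fixed by 1)

β0 stroke→J1
β1 stroke→J2
β2 stroke→J1
β3 stroke→J1
β4 stroke→I1
β5 stroke→Sf1
β6 stroke→I2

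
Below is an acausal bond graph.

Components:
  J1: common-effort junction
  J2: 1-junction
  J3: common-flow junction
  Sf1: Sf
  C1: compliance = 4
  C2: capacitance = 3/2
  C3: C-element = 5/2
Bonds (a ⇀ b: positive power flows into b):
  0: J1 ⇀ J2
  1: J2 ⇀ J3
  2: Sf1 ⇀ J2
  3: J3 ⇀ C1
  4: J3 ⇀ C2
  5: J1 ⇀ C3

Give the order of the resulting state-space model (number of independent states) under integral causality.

β2 stroke at Sf1  (Sf1: flow source, stroke at near end)
β0 stroke at J2  (J2 flow already set via bond 2)
β1 stroke at J2  (common-f at J2 fixed by 2)
β3 stroke at J3  (J3 flow already set via bond 1)
β4 stroke at J3  (J3: bond 1 brought flow, rest push out)
β5 stroke at J1  (J1: last free bond brings effort in)

3  (C1, C2, C3 all integral)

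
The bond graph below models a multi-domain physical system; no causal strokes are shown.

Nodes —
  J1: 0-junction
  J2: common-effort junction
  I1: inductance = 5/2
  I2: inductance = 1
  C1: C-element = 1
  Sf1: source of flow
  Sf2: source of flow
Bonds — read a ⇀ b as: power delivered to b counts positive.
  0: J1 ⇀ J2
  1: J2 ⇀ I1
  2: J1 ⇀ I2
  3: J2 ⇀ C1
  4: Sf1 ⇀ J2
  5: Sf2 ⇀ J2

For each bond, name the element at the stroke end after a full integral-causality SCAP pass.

b0 |J1
b1 |I1
b2 |I2
b3 |J2
b4 |Sf1
b5 |Sf2

β4 |Sf1  (source Sf1 imposes f)
β5 |Sf2  (Sf2: flow source, stroke at near end)
β1 |I1  (prefer integral on I1)
β2 |I2  (I2 outputs flow p/I2)
β0 |J1  (J1: last free bond brings effort in)
β3 |J2  (J2 needs exactly one e-in)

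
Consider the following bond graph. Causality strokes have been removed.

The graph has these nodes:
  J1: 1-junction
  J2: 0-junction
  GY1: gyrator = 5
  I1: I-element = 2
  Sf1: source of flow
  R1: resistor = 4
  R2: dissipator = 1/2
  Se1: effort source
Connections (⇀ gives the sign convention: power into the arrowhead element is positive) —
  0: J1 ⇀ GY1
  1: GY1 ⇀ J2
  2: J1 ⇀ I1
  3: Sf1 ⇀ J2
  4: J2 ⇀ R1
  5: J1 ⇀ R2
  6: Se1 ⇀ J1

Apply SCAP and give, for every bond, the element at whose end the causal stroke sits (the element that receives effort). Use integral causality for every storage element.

bond 0 →J1
bond 1 →J2
bond 2 →I1
bond 3 →Sf1
bond 4 →R1
bond 5 →J1
bond 6 →J1

#3 |Sf1  (Sf1: flow source, stroke at near end)
#6 |J1  (Se1 fixes effort; stroke away)
#2 |I1  (I1: I, integral causality)
#0 |J1  (1-jn J1 has f-setter on 2)
#5 |J1  (J1 flow already set via bond 2)
#1 |J2  (through GY1, causality inverts; strokes same side of GY1)
#4 |R1  (J2 effort already set via bond 1)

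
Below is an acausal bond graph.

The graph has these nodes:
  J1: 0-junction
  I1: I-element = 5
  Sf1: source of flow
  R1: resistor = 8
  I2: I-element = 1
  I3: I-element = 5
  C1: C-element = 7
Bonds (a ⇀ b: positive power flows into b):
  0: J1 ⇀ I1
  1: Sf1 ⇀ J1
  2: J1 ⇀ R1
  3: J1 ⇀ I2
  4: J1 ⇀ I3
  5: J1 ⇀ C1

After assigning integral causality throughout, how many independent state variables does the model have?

4  (C1, I1, I2, I3 all integral)

#1 stroke at Sf1  (source Sf1 imposes f)
#0 stroke at I1  (I1 integral (f out))
#3 stroke at I2  (prefer integral on I2)
#4 stroke at I3  (prefer integral on I3)
#5 stroke at J1  (C1 outputs effort q/C1)
#2 stroke at R1  (J1: bond 5 brought effort, rest push out)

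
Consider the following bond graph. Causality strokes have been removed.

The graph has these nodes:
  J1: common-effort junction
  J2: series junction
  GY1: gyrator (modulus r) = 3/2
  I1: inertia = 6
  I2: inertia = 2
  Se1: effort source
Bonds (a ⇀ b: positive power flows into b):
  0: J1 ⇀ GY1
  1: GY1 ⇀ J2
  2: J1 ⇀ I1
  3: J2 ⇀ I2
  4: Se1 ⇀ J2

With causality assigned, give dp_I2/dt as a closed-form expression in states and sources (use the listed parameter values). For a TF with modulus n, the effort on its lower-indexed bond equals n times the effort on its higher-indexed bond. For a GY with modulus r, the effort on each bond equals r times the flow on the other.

dp_I2/dt = E_Se1 - p_I1/4

bond 4 stroke→J2  (source Se1 imposes e)
bond 2 stroke→I1  (I1 outputs flow p/I1)
bond 0 stroke→J1  (J1 needs exactly one e-in)
bond 1 stroke→J2  (GY1: gyrator matches bond 0)
bond 3 stroke→I2  (J2 needs exactly one f-in)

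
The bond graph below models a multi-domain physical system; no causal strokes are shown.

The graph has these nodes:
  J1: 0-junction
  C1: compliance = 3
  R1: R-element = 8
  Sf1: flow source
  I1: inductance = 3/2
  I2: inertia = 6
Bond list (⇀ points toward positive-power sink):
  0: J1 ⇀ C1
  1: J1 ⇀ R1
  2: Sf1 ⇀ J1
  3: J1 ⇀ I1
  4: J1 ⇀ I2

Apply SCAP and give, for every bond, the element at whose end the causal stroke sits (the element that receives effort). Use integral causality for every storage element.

bond 0 stroke at J1
bond 1 stroke at R1
bond 2 stroke at Sf1
bond 3 stroke at I1
bond 4 stroke at I2

β2 stroke at Sf1  (Sf1: flow source, stroke at near end)
β0 stroke at J1  (C1: C, integral causality)
β1 stroke at R1  (J1: bond 0 brought effort, rest push out)
β3 stroke at I1  (common-e at J1 fixed by 0)
β4 stroke at I2  (0-jn J1 has e-setter on 0)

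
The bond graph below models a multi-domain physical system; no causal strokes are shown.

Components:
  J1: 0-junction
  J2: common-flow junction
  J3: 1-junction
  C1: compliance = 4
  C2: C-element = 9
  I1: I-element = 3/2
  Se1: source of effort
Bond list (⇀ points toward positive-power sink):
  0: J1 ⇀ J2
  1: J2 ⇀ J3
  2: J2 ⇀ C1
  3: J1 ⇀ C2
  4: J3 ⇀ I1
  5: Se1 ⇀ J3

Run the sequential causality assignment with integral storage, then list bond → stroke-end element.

bond 0 →J2
bond 1 →J3
bond 2 →J2
bond 3 →J1
bond 4 →I1
bond 5 →J3

β5 stroke→J3  (source Se1 imposes e)
β2 stroke→J2  (C1 integral (e out))
β3 stroke→J1  (C2 outputs effort q/C2)
β0 stroke→J2  (J1: bond 3 brought effort, rest push out)
β1 stroke→J3  (closing 1-jn rule on J2)
β4 stroke→I1  (J3: last free bond brings flow in)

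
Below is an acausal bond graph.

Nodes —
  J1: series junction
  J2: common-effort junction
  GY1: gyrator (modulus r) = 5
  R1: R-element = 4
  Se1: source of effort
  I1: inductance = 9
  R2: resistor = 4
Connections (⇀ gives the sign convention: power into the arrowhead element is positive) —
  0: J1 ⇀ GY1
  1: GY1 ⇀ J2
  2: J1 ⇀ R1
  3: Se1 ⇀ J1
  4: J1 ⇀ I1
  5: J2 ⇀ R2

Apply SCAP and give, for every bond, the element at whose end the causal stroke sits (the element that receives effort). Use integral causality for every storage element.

b3 |J1  (source Se1 imposes e)
b4 |I1  (I1: I, integral causality)
b0 |J1  (J1: bond 4 brought flow, rest push out)
b2 |J1  (1-jn J1 has f-setter on 4)
b1 |J2  (through GY1, causality inverts; strokes same side of GY1)
b5 |R2  (J2: bond 1 brought effort, rest push out)

bond 0 stroke→J1
bond 1 stroke→J2
bond 2 stroke→J1
bond 3 stroke→J1
bond 4 stroke→I1
bond 5 stroke→R2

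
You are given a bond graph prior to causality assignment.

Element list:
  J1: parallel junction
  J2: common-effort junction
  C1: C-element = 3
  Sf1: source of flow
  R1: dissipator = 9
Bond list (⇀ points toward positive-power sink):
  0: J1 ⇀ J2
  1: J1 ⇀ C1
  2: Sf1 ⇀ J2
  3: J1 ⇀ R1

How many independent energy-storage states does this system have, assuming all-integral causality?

β2 |Sf1  (source Sf1 imposes f)
β0 |J2  (J2: last free bond brings effort in)
β1 |J1  (C1: C, integral causality)
β3 |R1  (J1: bond 1 brought effort, rest push out)

1  (C1 all integral)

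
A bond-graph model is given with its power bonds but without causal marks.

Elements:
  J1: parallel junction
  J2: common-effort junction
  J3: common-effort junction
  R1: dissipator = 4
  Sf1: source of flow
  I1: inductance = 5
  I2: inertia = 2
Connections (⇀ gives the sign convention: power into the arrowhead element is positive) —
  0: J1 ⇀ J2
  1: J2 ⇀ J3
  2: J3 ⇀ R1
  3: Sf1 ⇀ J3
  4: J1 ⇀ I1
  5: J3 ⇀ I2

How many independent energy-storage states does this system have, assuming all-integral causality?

bond 3 |Sf1  (Sf1: flow source, stroke at near end)
bond 4 |I1  (I1 integral (f out))
bond 0 |J1  (J1: last free bond brings effort in)
bond 1 |J2  (only one effort-in slot at J2)
bond 5 |I2  (I2 integral (f out))
bond 2 |J3  (only one effort-in slot at J3)

2  (I1, I2 all integral)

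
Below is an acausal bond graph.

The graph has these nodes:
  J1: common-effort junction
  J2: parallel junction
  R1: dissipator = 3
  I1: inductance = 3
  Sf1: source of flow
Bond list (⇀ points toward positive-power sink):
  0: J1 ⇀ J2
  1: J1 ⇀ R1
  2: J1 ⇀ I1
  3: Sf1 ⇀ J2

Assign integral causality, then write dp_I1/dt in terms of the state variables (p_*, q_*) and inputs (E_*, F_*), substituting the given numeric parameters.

dp_I1/dt = 3*F_Sf1 - p_I1

β3 |Sf1  (Sf1 (Sf) sets flow on bond)
β0 |J2  (only one effort-in slot at J2)
β2 |I1  (I1 integral (f out))
β1 |J1  (closing 0-jn rule on J1)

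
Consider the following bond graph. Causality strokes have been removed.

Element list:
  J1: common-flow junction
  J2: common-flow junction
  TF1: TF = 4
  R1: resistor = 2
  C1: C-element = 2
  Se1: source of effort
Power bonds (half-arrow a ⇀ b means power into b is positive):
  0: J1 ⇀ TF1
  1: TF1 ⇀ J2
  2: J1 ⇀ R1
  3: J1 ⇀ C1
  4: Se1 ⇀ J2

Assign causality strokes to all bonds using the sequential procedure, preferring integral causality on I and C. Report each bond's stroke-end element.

#4 →J2  (Se1 (Se) sets effort on bond)
#1 →TF1  (J2 needs exactly one f-in)
#0 →J1  (TF TF1: opposite of bond 1)
#3 →J1  (C1: C, integral causality)
#2 →R1  (closing 1-jn rule on J1)

b0 stroke→J1
b1 stroke→TF1
b2 stroke→R1
b3 stroke→J1
b4 stroke→J2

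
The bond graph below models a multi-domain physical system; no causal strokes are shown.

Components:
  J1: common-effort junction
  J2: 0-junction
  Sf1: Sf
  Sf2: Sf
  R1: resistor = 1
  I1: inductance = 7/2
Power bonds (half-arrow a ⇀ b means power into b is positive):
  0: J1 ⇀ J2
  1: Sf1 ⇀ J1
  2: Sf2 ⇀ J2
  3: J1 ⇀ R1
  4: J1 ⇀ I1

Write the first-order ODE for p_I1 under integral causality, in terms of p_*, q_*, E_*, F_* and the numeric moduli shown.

#1 |Sf1  (Sf1: flow source, stroke at near end)
#2 |Sf2  (Sf2: flow source, stroke at near end)
#0 |J2  (only one effort-in slot at J2)
#4 |I1  (I1: I, integral causality)
#3 |J1  (J1 needs exactly one e-in)

dp_I1/dt = F_Sf1 + F_Sf2 - 2*p_I1/7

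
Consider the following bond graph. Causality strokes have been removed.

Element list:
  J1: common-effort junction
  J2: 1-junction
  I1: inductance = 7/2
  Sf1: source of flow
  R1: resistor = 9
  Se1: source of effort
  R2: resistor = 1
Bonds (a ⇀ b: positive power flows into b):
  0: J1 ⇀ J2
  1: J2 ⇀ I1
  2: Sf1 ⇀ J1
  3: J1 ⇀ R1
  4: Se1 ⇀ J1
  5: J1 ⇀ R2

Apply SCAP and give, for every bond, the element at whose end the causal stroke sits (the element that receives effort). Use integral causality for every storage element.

#2 →Sf1  (Sf1 (Sf) sets flow on bond)
#4 →J1  (Se1: effort source, stroke at far end)
#0 →J2  (J1 effort already set via bond 4)
#3 →R1  (0-jn J1 has e-setter on 4)
#5 →R2  (0-jn J1 has e-setter on 4)
#1 →I1  (only one flow-in slot at J2)

b0 stroke at J2
b1 stroke at I1
b2 stroke at Sf1
b3 stroke at R1
b4 stroke at J1
b5 stroke at R2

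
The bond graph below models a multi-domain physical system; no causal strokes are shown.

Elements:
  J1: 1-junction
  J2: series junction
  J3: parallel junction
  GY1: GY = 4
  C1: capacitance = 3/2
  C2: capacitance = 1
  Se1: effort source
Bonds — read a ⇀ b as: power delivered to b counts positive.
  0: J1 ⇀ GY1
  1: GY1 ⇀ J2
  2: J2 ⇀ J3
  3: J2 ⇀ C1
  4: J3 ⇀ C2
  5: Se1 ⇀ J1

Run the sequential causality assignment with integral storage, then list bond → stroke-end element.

β0 stroke→GY1
β1 stroke→GY1
β2 stroke→J2
β3 stroke→J2
β4 stroke→J3
β5 stroke→J1

#5 |J1  (Se1: effort source, stroke at far end)
#0 |GY1  (closing 1-jn rule on J1)
#1 |GY1  (GY GY1: same side as bond 0)
#2 |J2  (common-f at J2 fixed by 1)
#3 |J2  (J2: bond 1 brought flow, rest push out)
#4 |J3  (closing 0-jn rule on J3)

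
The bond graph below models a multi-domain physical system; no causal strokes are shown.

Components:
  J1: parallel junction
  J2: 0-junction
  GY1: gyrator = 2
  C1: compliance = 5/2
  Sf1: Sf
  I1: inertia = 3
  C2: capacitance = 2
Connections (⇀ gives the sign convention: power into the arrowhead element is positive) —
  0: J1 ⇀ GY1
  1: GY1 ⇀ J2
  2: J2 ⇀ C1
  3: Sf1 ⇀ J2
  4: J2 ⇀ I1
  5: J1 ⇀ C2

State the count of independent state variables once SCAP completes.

bond 3 |Sf1  (Sf1: flow source, stroke at near end)
bond 2 |J2  (C1: C, integral causality)
bond 1 |GY1  (common-e at J2 fixed by 2)
bond 4 |I1  (common-e at J2 fixed by 2)
bond 0 |GY1  (through GY1, causality inverts; strokes same side of GY1)
bond 5 |J1  (only one effort-in slot at J1)

3  (C1, C2, I1 all integral)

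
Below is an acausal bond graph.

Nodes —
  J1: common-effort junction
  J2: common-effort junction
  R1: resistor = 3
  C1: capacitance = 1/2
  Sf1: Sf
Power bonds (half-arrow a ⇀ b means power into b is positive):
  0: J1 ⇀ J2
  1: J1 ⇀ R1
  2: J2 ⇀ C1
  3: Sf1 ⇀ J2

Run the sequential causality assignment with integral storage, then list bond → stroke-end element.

#0 |J1
#1 |R1
#2 |J2
#3 |Sf1

b3 stroke→Sf1  (Sf1: flow source, stroke at near end)
b2 stroke→J2  (C1: C, integral causality)
b0 stroke→J1  (J2: bond 2 brought effort, rest push out)
b1 stroke→R1  (0-jn J1 has e-setter on 0)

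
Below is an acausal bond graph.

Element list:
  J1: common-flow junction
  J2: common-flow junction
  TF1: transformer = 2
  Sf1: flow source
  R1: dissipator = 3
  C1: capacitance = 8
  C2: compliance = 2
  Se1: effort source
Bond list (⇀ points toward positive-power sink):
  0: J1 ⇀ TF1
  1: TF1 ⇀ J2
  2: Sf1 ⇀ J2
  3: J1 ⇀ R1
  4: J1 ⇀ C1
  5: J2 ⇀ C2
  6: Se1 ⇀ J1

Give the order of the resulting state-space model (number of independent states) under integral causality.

2  (C1, C2 all integral)

#2 stroke at Sf1  (Sf1: flow source, stroke at near end)
#6 stroke at J1  (Se1 (Se) sets effort on bond)
#1 stroke at J2  (common-f at J2 fixed by 2)
#5 stroke at J2  (J2: bond 2 brought flow, rest push out)
#0 stroke at TF1  (through TF1, causality passes straight; one stroke at TF1)
#3 stroke at J1  (common-f at J1 fixed by 0)
#4 stroke at J1  (1-jn J1 has f-setter on 0)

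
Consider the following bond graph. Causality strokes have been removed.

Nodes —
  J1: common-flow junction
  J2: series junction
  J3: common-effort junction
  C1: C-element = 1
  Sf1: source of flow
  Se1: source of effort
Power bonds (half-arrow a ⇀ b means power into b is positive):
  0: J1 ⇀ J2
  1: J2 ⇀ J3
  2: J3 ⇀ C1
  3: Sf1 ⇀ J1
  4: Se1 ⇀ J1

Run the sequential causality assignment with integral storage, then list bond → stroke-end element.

b0 |J1
b1 |J2
b2 |J3
b3 |Sf1
b4 |J1

b3 stroke at Sf1  (Sf1: flow source, stroke at near end)
b4 stroke at J1  (Se1 (Se) sets effort on bond)
b0 stroke at J1  (common-f at J1 fixed by 3)
b1 stroke at J2  (J2 flow already set via bond 0)
b2 stroke at J3  (only one effort-in slot at J3)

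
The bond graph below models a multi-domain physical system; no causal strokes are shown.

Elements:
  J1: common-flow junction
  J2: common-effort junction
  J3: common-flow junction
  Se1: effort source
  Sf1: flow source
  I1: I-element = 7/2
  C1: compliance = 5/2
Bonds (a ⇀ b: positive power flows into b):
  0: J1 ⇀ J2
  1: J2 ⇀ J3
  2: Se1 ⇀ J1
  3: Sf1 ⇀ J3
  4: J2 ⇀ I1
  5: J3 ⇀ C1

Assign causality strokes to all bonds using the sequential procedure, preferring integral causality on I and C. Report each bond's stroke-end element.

b2 →J1  (source Se1 imposes e)
b3 →Sf1  (Sf1 (Sf) sets flow on bond)
b0 →J2  (J1 needs exactly one f-in)
b1 →J3  (0-jn J2 has e-setter on 0)
b4 →I1  (common-e at J2 fixed by 0)
b5 →J3  (J3 flow already set via bond 3)

b0 stroke→J2
b1 stroke→J3
b2 stroke→J1
b3 stroke→Sf1
b4 stroke→I1
b5 stroke→J3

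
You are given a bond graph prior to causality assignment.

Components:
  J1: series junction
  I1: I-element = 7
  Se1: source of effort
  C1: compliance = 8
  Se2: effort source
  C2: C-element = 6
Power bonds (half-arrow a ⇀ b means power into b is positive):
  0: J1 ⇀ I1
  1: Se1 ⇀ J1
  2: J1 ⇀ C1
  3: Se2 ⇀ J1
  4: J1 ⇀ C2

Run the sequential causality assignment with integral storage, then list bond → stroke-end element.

#1 |J1  (Se1 (Se) sets effort on bond)
#3 |J1  (Se2 (Se) sets effort on bond)
#0 |I1  (I1: I, integral causality)
#2 |J1  (J1: bond 0 brought flow, rest push out)
#4 |J1  (1-jn J1 has f-setter on 0)

#0 stroke→I1
#1 stroke→J1
#2 stroke→J1
#3 stroke→J1
#4 stroke→J1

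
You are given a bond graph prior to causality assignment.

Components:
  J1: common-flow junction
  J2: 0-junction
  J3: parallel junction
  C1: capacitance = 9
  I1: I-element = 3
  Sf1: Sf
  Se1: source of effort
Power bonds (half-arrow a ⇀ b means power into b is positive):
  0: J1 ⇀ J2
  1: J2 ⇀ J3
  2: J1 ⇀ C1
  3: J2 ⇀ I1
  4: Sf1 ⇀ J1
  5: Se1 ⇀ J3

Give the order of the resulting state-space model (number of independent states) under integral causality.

b4 stroke→Sf1  (Sf1: flow source, stroke at near end)
b5 stroke→J3  (Se1: effort source, stroke at far end)
b0 stroke→J1  (J1: bond 4 brought flow, rest push out)
b2 stroke→J1  (common-f at J1 fixed by 4)
b1 stroke→J2  (J3 effort already set via bond 5)
b3 stroke→I1  (J2 effort already set via bond 1)

2  (C1, I1 all integral)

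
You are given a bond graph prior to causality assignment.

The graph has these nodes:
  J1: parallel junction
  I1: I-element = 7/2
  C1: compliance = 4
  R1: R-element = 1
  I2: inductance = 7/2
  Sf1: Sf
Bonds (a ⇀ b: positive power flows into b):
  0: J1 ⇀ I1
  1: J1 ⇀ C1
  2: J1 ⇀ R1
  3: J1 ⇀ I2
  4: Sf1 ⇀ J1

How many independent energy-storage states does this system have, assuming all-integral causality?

b4 |Sf1  (Sf1: flow source, stroke at near end)
b0 |I1  (I1 outputs flow p/I1)
b1 |J1  (C1: C, integral causality)
b2 |R1  (J1 effort already set via bond 1)
b3 |I2  (J1: bond 1 brought effort, rest push out)

3  (C1, I1, I2 all integral)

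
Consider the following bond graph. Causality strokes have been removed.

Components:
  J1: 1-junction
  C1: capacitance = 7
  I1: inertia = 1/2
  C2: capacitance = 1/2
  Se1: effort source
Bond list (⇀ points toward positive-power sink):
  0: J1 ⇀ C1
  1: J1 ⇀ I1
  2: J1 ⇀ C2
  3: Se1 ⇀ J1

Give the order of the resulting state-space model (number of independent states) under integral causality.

3  (C1, C2, I1 all integral)

bond 3 stroke at J1  (Se1 fixes effort; stroke away)
bond 0 stroke at J1  (C1 outputs effort q/C1)
bond 1 stroke at I1  (I1 outputs flow p/I1)
bond 2 stroke at J1  (J1: bond 1 brought flow, rest push out)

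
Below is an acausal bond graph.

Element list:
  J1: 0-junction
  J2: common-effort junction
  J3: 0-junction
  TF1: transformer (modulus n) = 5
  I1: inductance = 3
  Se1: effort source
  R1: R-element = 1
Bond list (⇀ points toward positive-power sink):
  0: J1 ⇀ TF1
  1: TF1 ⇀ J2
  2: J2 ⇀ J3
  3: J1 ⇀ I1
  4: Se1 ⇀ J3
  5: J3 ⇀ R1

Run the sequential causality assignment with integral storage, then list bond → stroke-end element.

bond 0 stroke→J1
bond 1 stroke→TF1
bond 2 stroke→J2
bond 3 stroke→I1
bond 4 stroke→J3
bond 5 stroke→R1

bond 4 stroke→J3  (Se1 (Se) sets effort on bond)
bond 2 stroke→J2  (J3: bond 4 brought effort, rest push out)
bond 5 stroke→R1  (J3: bond 4 brought effort, rest push out)
bond 1 stroke→TF1  (J2: bond 2 brought effort, rest push out)
bond 0 stroke→J1  (TF1 one-in-one-out from 1)
bond 3 stroke→I1  (J1 effort already set via bond 0)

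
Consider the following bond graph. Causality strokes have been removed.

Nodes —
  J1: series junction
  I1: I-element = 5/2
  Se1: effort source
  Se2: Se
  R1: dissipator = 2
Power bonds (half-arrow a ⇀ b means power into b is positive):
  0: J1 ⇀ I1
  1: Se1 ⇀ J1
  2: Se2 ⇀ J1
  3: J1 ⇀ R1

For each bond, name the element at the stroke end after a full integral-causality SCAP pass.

β0 stroke→I1
β1 stroke→J1
β2 stroke→J1
β3 stroke→J1

bond 1 stroke at J1  (Se1 fixes effort; stroke away)
bond 2 stroke at J1  (source Se2 imposes e)
bond 0 stroke at I1  (prefer integral on I1)
bond 3 stroke at J1  (J1: bond 0 brought flow, rest push out)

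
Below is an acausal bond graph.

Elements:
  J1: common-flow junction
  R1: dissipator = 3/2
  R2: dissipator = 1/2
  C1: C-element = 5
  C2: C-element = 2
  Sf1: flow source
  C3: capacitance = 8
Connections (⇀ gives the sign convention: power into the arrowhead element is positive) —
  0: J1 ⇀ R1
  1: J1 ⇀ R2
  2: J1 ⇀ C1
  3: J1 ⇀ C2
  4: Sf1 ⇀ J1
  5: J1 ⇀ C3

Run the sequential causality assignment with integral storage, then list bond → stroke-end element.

#0 →J1
#1 →J1
#2 →J1
#3 →J1
#4 →Sf1
#5 →J1

β4 →Sf1  (Sf1 (Sf) sets flow on bond)
β0 →J1  (1-jn J1 has f-setter on 4)
β1 →J1  (J1: bond 4 brought flow, rest push out)
β2 →J1  (common-f at J1 fixed by 4)
β3 →J1  (1-jn J1 has f-setter on 4)
β5 →J1  (J1: bond 4 brought flow, rest push out)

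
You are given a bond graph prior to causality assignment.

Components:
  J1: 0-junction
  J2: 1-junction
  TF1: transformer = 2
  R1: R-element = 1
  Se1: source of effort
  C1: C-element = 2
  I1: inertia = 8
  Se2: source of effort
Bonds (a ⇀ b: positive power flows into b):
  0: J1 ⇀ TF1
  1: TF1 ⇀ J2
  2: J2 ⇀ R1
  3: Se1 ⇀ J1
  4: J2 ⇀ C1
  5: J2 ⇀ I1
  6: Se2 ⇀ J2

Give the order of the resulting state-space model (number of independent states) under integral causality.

2  (C1, I1 all integral)

bond 3 →J1  (Se1: effort source, stroke at far end)
bond 6 →J2  (Se2: effort source, stroke at far end)
bond 0 →TF1  (J1: bond 3 brought effort, rest push out)
bond 1 →J2  (through TF1, causality passes straight; one stroke at TF1)
bond 4 →J2  (C1 outputs effort q/C1)
bond 5 →I1  (prefer integral on I1)
bond 2 →J2  (J2: bond 5 brought flow, rest push out)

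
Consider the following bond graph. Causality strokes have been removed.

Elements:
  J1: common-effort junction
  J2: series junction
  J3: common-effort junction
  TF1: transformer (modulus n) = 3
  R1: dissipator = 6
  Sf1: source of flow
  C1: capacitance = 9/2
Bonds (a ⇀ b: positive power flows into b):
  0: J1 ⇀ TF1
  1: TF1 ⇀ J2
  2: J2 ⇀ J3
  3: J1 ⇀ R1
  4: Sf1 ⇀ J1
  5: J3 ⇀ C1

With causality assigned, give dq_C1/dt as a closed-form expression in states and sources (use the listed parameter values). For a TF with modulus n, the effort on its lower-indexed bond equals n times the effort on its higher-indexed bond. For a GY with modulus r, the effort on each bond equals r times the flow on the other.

dq_C1/dt = 3*F_Sf1 - q_C1/3

β4 |Sf1  (Sf1 (Sf) sets flow on bond)
β5 |J3  (C1 integral (e out))
β2 |J2  (J3 effort already set via bond 5)
β1 |TF1  (only one flow-in slot at J2)
β0 |J1  (TF TF1: opposite of bond 1)
β3 |R1  (J1 effort already set via bond 0)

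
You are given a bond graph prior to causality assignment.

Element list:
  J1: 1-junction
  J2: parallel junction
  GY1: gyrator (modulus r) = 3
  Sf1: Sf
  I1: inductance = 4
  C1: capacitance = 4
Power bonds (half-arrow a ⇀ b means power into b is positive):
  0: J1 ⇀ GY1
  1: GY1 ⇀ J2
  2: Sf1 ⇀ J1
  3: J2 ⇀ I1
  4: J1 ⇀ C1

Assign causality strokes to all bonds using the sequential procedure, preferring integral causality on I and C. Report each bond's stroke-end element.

bond 0 stroke at J1
bond 1 stroke at J2
bond 2 stroke at Sf1
bond 3 stroke at I1
bond 4 stroke at J1

bond 2 →Sf1  (Sf1 (Sf) sets flow on bond)
bond 0 →J1  (1-jn J1 has f-setter on 2)
bond 4 →J1  (J1: bond 2 brought flow, rest push out)
bond 1 →J2  (GY1: gyrator matches bond 0)
bond 3 →I1  (0-jn J2 has e-setter on 1)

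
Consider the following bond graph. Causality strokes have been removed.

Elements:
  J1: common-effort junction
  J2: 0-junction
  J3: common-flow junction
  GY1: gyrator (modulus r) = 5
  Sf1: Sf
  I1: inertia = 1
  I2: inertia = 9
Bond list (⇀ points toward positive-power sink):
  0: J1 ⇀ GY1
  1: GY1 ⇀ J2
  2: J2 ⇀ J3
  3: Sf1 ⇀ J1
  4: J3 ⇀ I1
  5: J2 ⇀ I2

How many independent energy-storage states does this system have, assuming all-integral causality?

bond 3 stroke→Sf1  (source Sf1 imposes f)
bond 0 stroke→J1  (only one effort-in slot at J1)
bond 1 stroke→J2  (through GY1, causality inverts; strokes same side of GY1)
bond 2 stroke→J3  (0-jn J2 has e-setter on 1)
bond 5 stroke→I2  (J2: bond 1 brought effort, rest push out)
bond 4 stroke→I1  (closing 1-jn rule on J3)

2  (I1, I2 all integral)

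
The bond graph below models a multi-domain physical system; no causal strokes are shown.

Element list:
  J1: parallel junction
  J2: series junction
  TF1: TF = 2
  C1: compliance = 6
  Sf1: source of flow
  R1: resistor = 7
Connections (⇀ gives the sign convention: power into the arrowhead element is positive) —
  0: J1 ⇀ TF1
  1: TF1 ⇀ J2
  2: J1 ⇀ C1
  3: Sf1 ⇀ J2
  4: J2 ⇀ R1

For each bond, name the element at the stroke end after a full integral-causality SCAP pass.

bond 0 stroke→TF1
bond 1 stroke→J2
bond 2 stroke→J1
bond 3 stroke→Sf1
bond 4 stroke→J2

b3 stroke at Sf1  (source Sf1 imposes f)
b1 stroke at J2  (J2 flow already set via bond 3)
b4 stroke at J2  (J2: bond 3 brought flow, rest push out)
b0 stroke at TF1  (TF TF1: opposite of bond 1)
b2 stroke at J1  (closing 0-jn rule on J1)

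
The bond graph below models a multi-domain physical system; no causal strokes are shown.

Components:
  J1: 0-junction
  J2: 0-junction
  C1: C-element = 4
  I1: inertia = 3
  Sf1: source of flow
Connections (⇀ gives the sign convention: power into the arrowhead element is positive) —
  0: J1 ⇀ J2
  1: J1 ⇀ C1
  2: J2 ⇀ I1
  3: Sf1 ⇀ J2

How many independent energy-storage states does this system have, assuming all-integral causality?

#3 →Sf1  (Sf1: flow source, stroke at near end)
#1 →J1  (C1 integral (e out))
#0 →J2  (common-e at J1 fixed by 1)
#2 →I1  (common-e at J2 fixed by 0)

2  (C1, I1 all integral)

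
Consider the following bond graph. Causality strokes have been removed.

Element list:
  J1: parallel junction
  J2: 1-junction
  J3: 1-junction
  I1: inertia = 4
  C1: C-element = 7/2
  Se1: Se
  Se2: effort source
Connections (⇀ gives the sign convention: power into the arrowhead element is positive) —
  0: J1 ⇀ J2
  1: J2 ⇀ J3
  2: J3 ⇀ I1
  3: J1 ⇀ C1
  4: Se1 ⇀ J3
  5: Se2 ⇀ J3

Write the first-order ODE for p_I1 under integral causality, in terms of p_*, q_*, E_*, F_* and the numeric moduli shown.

b4 stroke→J3  (Se1: effort source, stroke at far end)
b5 stroke→J3  (Se2 fixes effort; stroke away)
b2 stroke→I1  (prefer integral on I1)
b1 stroke→J3  (J3 flow already set via bond 2)
b0 stroke→J2  (common-f at J2 fixed by 1)
b3 stroke→J1  (only one effort-in slot at J1)

dp_I1/dt = E_Se1 + E_Se2 + 2*q_C1/7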